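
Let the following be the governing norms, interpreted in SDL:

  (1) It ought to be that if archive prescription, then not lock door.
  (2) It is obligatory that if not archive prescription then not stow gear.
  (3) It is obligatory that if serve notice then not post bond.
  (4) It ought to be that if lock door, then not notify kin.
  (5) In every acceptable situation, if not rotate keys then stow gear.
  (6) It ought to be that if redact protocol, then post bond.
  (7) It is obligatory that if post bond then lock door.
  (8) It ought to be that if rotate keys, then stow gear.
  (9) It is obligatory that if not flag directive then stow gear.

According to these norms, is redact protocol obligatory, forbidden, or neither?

Forbidden

Premises 5 and 8 cover both cases: O(¬rotate_keys → stow_gear) and O(rotate_keys → stow_gear). Since ¬rotate_keys ∨ rotate_keys is a tautology, O(stow_gear) follows.
Premise 2 is O(¬archive_prescription → ¬stow_gear); contrapositively O(stow_gear → archive_prescription). Since O(stow_gear) holds, K gives O(archive_prescription).
From O(archive_prescription) and premise 1, O(archive_prescription → ¬lock_door), we obtain O(¬lock_door).
Premise 7 is O(post_bond → lock_door); contrapositively O(¬lock_door → ¬post_bond). Since O(¬lock_door) holds, K gives O(¬post_bond).
The contrapositive of premise 6 (O(redact_protocol → post_bond)) is O(¬post_bond → ¬redact_protocol), and O(¬post_bond) is already established, so O(¬redact_protocol).
Premises 3, 4, 9 do not contribute to this derivation.
Thus O(¬redact_protocol), which is F(redact_protocol): redact_protocol is forbidden.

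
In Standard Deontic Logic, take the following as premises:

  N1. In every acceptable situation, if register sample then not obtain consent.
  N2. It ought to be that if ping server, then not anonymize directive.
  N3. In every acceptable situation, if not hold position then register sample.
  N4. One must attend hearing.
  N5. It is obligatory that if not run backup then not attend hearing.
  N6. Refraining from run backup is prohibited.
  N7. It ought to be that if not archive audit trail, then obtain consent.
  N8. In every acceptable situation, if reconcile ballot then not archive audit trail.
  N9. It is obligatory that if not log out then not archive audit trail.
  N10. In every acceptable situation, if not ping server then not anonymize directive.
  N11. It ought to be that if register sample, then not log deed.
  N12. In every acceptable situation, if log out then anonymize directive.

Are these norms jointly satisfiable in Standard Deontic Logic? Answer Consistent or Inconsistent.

Consistent

Premise 5 is O(¬run_backup → ¬attend_hearing), but O(¬run_backup) is not derivable from the premises, so it does not yield O(¬attend_hearing).
So O(¬attend_hearing) is not derivable, and the apparent clash with O(attend_hearing) does not arise.
A world satisfying every obligation exists (e.g. anonymize_directive=false, archive_audit_trail=false, attend_hearing=true, hold_position=true, log_deed=false, log_out=false, obtain_consent=true, ping_server=false, reconcile_ballot=false, register_sample=false, run_backup=true); no atom is both obligatory and forbidden, so the set is consistent.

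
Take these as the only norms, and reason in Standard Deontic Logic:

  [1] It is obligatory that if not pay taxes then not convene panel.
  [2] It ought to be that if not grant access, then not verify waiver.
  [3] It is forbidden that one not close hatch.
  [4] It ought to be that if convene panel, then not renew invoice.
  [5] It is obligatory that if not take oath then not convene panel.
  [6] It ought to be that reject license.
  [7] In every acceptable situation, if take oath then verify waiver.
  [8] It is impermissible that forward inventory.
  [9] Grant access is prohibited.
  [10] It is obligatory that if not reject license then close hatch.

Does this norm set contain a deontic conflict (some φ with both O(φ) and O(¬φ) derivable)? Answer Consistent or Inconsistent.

Consistent

Premise 10 is O(¬reject_license → close_hatch); even if O(close_hatch) held, inferring O(¬reject_license) would be affirming the consequent — invalid.
So O(¬reject_license) is not derivable, and the apparent clash with O(reject_license) does not arise.
A world satisfying every obligation exists (e.g. close_hatch=true, convene_panel=false, forward_inventory=false, grant_access=false, pay_taxes=false, reject_license=true, renew_invoice=false, take_oath=false, verify_waiver=false); no atom is both obligatory and forbidden, so the set is consistent.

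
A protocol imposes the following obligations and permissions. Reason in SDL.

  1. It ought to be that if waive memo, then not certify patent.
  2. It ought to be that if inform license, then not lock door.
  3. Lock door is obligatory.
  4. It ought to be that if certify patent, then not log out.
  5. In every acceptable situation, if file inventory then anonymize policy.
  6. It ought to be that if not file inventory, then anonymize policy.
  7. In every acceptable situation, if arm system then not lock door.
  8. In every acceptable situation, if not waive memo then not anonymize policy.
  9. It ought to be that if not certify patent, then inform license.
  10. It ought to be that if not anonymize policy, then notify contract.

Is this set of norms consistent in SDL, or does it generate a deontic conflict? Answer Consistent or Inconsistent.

Inconsistent

By case analysis on file_inventory: premise 5 gives O(file_inventory → anonymize_policy) and premise 6 gives O(¬file_inventory → anonymize_policy), so O(anonymize_policy) either way.
Premise 8, O(¬waive_memo → ¬anonymize_policy), contraposes to O(anonymize_policy → waive_memo); with O(anonymize_policy) we get O(waive_memo).
Applying K to premise 1 (O(waive_memo → ¬certify_patent)) and O(waive_memo) yields O(¬certify_patent).
With premise 9, O(¬certify_patent → inform_license), the K-axiom yields O(inform_license).
With premise 2, O(inform_license → ¬lock_door), the K-axiom yields O(¬lock_door).
However, premise 3 gives O(lock_door).
We now have both O(¬lock_door) and O(lock_door) — lock_door is simultaneously obligatory and forbidden, violating the D-axiom.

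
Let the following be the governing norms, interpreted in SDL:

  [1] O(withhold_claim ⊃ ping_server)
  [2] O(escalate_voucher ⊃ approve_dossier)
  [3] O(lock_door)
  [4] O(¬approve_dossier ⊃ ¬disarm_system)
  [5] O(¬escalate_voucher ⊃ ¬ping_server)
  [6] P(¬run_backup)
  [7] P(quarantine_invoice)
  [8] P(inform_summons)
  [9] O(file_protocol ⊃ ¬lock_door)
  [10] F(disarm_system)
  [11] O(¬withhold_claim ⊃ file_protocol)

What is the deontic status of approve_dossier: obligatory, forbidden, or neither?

Obligatory

Premise 3 states O(lock_door) outright.
Premise 9, O(file_protocol ⊃ ¬lock_door), contraposes to O(lock_door ⊃ ¬file_protocol); with O(lock_door) we get O(¬file_protocol).
Premise 11, O(¬withhold_claim ⊃ file_protocol), contraposes to O(¬file_protocol ⊃ withhold_claim); with O(¬file_protocol) we get O(withhold_claim).
Applying K to premise 1 (O(withhold_claim ⊃ ping_server)) and O(withhold_claim) yields O(ping_server).
Premise 5, O(¬escalate_voucher ⊃ ¬ping_server), contraposes to O(ping_server ⊃ escalate_voucher); with O(ping_server) we get O(escalate_voucher).
With premise 2, O(escalate_voucher ⊃ approve_dossier), the K-axiom yields O(approve_dossier).
Premises 4, 6, 7, 8, 10 do not contribute to this derivation.
Hence approve_dossier is obligatory.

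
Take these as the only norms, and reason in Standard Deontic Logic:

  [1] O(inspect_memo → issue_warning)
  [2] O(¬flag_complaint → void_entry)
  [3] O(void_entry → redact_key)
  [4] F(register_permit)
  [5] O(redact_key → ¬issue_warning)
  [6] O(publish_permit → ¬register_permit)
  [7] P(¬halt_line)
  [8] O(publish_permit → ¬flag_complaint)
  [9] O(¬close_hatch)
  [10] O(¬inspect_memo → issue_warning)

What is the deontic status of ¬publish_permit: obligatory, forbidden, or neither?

Obligatory

Premises 10 and 1 are O(¬inspect_memo → issue_warning) and O(inspect_memo → issue_warning); every ideal world satisfies ¬inspect_memo or inspect_memo, so in either case issue_warning holds — hence O(issue_warning).
The contrapositive of premise 5 (O(redact_key → ¬issue_warning)) is O(issue_warning → ¬redact_key), and O(issue_warning) is already established, so O(¬redact_key).
Premise 3, O(void_entry → redact_key), contraposes to O(¬redact_key → ¬void_entry); with O(¬redact_key) we get O(¬void_entry).
Premise 2 is O(¬flag_complaint → void_entry); contrapositively O(¬void_entry → flag_complaint). Since O(¬void_entry) holds, K gives O(flag_complaint).
The contrapositive of premise 8 (O(publish_permit → ¬flag_complaint)) is O(flag_complaint → ¬publish_permit), and O(flag_complaint) is already established, so O(¬publish_permit).
Premises 4, 6, 7, 9 do not contribute to this derivation.
Hence ¬publish_permit is obligatory.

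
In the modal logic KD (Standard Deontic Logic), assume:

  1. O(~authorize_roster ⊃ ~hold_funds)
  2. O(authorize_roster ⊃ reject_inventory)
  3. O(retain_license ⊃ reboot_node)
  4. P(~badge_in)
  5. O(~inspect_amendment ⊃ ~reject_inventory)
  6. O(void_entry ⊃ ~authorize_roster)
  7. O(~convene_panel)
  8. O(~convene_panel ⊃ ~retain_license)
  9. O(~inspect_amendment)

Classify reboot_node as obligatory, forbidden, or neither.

Premise 3 is O(retain_license ⊃ reboot_node), but O(retain_license) is not derivable from the premises, so it does not yield O(reboot_node).
No premise or chain of K-axiom applications forces O(reboot_node), and none forces O(~reboot_node). So reboot_node is neither obligatory nor forbidden under these norms.

Neither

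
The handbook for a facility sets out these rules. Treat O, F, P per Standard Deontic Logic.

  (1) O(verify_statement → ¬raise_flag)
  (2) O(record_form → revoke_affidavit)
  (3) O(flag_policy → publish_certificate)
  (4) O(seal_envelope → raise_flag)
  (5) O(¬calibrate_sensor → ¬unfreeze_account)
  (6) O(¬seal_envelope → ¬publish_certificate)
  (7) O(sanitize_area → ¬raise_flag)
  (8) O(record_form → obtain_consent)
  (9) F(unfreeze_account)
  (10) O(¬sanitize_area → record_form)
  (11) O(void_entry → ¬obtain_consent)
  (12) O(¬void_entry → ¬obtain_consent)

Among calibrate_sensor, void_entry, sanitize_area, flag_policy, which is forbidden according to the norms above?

Premises 11 and 12 are O(void_entry → ¬obtain_consent) and O(¬void_entry → ¬obtain_consent); every ideal world satisfies void_entry or ¬void_entry, so in either case ¬obtain_consent holds — hence O(¬obtain_consent).
Premise 8, O(record_form → obtain_consent), contraposes to O(¬obtain_consent → ¬record_form); with O(¬obtain_consent) we get O(¬record_form).
The contrapositive of premise 10 (O(¬sanitize_area → record_form)) is O(¬record_form → sanitize_area), and O(¬record_form) is already established, so O(sanitize_area).
Applying K to premise 7 (O(sanitize_area → ¬raise_flag)) and O(sanitize_area) yields O(¬raise_flag).
Premise 4, O(seal_envelope → raise_flag), contraposes to O(¬raise_flag → ¬seal_envelope); with O(¬raise_flag) we get O(¬seal_envelope).
From O(¬seal_envelope) and premise 6, O(¬seal_envelope → ¬publish_certificate), we obtain O(¬publish_certificate).
Premise 3, O(flag_policy → publish_certificate), contraposes to O(¬publish_certificate → ¬flag_policy); with O(¬publish_certificate) we get O(¬flag_policy).
So O(¬flag_policy) holds, i.e. flag_policy is forbidden. None of the other listed options is forbidden under the premises.

flag_policy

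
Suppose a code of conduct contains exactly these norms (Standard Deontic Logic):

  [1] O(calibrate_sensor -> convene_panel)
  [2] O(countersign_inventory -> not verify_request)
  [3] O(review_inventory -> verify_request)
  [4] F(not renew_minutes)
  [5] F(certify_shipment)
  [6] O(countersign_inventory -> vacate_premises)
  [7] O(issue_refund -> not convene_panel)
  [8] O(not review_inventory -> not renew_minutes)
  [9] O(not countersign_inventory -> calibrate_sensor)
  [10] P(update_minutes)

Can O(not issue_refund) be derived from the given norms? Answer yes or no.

Premise 4 is F(not renew_minutes), i.e. O(renew_minutes).
The contrapositive of premise 8 (O(not review_inventory -> not renew_minutes)) is O(renew_minutes -> review_inventory), and O(renew_minutes) is already established, so O(review_inventory).
From O(review_inventory) and premise 3, O(review_inventory -> verify_request), we obtain O(verify_request).
Premise 2 is O(countersign_inventory -> not verify_request); contrapositively O(verify_request -> not countersign_inventory). Since O(verify_request) holds, K gives O(not countersign_inventory).
With premise 9, O(not countersign_inventory -> calibrate_sensor), the K-axiom yields O(calibrate_sensor).
With premise 1, O(calibrate_sensor -> convene_panel), the K-axiom yields O(convene_panel).
The contrapositive of premise 7 (O(issue_refund -> not convene_panel)) is O(convene_panel -> not issue_refund), and O(convene_panel) is already established, so O(not issue_refund).
Premises 5, 6, 10 do not contribute to this derivation.
So O(not issue_refund) follows.

Yes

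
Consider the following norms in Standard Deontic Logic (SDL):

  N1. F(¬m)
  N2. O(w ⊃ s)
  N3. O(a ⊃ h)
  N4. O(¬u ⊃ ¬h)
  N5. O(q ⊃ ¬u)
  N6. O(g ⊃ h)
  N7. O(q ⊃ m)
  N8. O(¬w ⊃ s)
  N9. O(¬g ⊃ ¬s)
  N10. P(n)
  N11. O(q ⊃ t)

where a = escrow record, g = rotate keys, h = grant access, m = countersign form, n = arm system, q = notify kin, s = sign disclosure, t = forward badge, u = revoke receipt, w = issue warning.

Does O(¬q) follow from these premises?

Premises 2 and 8 cover both cases: O(w ⊃ s) and O(¬w ⊃ s). Since w ∨ ¬w is a tautology, O(s) follows.
Premise 9, O(¬g ⊃ ¬s), contraposes to O(s ⊃ g); with O(s) we get O(g).
Premise 6 is O(g ⊃ h); since O(g), deontic closure gives O(h).
Premise 4 is O(¬u ⊃ ¬h); contrapositively O(h ⊃ u). Since O(h) holds, K gives O(u).
The contrapositive of premise 5 (O(q ⊃ ¬u)) is O(u ⊃ ¬q), and O(u) is already established, so O(¬q).
Premises 1, 3, 7, 10, 11 do not contribute to this derivation.
So O(¬q) follows.

Yes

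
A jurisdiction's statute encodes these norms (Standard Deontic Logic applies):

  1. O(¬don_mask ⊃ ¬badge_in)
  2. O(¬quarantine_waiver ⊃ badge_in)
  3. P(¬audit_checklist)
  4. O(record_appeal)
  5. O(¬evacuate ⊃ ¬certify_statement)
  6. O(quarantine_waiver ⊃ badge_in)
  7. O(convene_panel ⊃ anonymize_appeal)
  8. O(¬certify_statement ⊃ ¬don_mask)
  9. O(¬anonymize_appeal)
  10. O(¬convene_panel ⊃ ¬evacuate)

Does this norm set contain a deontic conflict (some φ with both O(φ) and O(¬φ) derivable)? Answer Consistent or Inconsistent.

Inconsistent

Premises 6 and 2 cover both cases: O(quarantine_waiver ⊃ badge_in) and O(¬quarantine_waiver ⊃ badge_in). Since quarantine_waiver ∨ ¬quarantine_waiver is a tautology, O(badge_in) follows.
The contrapositive of premise 1 (O(¬don_mask ⊃ ¬badge_in)) is O(badge_in ⊃ don_mask), and O(badge_in) is already established, so O(don_mask).
Premise 8 is O(¬certify_statement ⊃ ¬don_mask); contrapositively O(don_mask ⊃ certify_statement). Since O(don_mask) holds, K gives O(certify_statement).
Premise 5 is O(¬evacuate ⊃ ¬certify_statement); contrapositively O(certify_statement ⊃ evacuate). Since O(certify_statement) holds, K gives O(evacuate).
Premise 10 is O(¬convene_panel ⊃ ¬evacuate); contrapositively O(evacuate ⊃ convene_panel). Since O(evacuate) holds, K gives O(convene_panel).
With premise 7, O(convene_panel ⊃ anonymize_appeal), the K-axiom yields O(anonymize_appeal).
However, premise 9 gives O(¬anonymize_appeal).
We now have both O(anonymize_appeal) and O(¬anonymize_appeal) — anonymize_appeal is simultaneously obligatory and forbidden, violating the D-axiom.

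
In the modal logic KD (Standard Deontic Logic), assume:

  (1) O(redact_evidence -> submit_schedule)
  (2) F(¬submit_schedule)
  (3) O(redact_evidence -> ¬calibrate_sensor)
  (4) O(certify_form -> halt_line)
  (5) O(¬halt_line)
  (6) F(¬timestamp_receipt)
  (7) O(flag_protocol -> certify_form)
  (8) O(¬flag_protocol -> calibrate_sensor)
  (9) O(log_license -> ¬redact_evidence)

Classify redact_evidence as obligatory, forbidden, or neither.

Forbidden

From premise 5 we have O(¬halt_line).
Premise 4, O(certify_form -> halt_line), contraposes to O(¬halt_line -> ¬certify_form); with O(¬halt_line) we get O(¬certify_form).
Premise 7 is O(flag_protocol -> certify_form); contrapositively O(¬certify_form -> ¬flag_protocol). Since O(¬certify_form) holds, K gives O(¬flag_protocol).
Premise 8 is O(¬flag_protocol -> calibrate_sensor); since O(¬flag_protocol), deontic closure gives O(calibrate_sensor).
Premise 3 is O(redact_evidence -> ¬calibrate_sensor); contrapositively O(calibrate_sensor -> ¬redact_evidence). Since O(calibrate_sensor) holds, K gives O(¬redact_evidence).
Premises 1, 2, 6, 9 do not contribute to this derivation.
Thus O(¬redact_evidence), which is F(redact_evidence): redact_evidence is forbidden.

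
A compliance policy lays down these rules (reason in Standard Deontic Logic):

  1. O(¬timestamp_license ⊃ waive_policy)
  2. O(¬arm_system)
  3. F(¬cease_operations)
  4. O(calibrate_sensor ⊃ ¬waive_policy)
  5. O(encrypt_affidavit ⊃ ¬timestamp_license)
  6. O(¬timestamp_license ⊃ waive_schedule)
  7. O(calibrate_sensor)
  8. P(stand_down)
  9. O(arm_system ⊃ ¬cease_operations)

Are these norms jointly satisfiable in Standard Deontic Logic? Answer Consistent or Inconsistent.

Consistent

Premise 9 is O(arm_system ⊃ ¬cease_operations), but O(arm_system) is not derivable from the premises, so it does not yield O(¬cease_operations).
So O(¬cease_operations) is not derivable, and the apparent clash with O(cease_operations) does not arise.
A world satisfying every obligation exists (e.g. arm_system=false, calibrate_sensor=true, cease_operations=true, encrypt_affidavit=false, stand_down=false, timestamp_license=true, waive_policy=false, waive_schedule=false); no atom is both obligatory and forbidden, so the set is consistent.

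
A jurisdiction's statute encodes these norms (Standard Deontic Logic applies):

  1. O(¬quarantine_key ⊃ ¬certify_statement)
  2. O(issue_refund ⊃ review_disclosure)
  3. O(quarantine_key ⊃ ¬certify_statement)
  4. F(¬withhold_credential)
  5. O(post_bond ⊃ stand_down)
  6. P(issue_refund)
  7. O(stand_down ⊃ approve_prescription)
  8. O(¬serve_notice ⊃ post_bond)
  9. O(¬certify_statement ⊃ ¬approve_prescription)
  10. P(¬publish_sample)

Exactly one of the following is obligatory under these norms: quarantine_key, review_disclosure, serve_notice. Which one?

By case analysis on quarantine_key: premise 3 gives O(quarantine_key ⊃ ¬certify_statement) and premise 1 gives O(¬quarantine_key ⊃ ¬certify_statement), so O(¬certify_statement) either way.
Applying K to premise 9 (O(¬certify_statement ⊃ ¬approve_prescription)) and O(¬certify_statement) yields O(¬approve_prescription).
Premise 7 is O(stand_down ⊃ approve_prescription); contrapositively O(¬approve_prescription ⊃ ¬stand_down). Since O(¬approve_prescription) holds, K gives O(¬stand_down).
Premise 5, O(post_bond ⊃ stand_down), contraposes to O(¬stand_down ⊃ ¬post_bond); with O(¬stand_down) we get O(¬post_bond).
Premise 8, O(¬serve_notice ⊃ post_bond), contraposes to O(¬post_bond ⊃ serve_notice); with O(¬post_bond) we get O(serve_notice).
So O(serve_notice) holds — serve_notice is obligatory. None of the other listed options is made obligatory by any chain of premises.

serve_notice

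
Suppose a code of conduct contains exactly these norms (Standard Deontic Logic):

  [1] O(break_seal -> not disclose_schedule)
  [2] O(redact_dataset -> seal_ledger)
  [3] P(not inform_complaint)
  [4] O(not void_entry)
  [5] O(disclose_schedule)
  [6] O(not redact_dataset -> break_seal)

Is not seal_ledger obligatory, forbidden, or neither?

From premise 5 we have O(disclose_schedule).
Premise 1 is O(break_seal -> not disclose_schedule); contrapositively O(disclose_schedule -> not break_seal). Since O(disclose_schedule) holds, K gives O(not break_seal).
Premise 6 is O(not redact_dataset -> break_seal); contrapositively O(not break_seal -> redact_dataset). Since O(not break_seal) holds, K gives O(redact_dataset).
With premise 2, O(redact_dataset -> seal_ledger), the K-axiom yields O(seal_ledger).
Premises 3, 4 do not contribute to this derivation.
Thus O(seal_ledger), which is F(not seal_ledger): not seal_ledger is forbidden.

Forbidden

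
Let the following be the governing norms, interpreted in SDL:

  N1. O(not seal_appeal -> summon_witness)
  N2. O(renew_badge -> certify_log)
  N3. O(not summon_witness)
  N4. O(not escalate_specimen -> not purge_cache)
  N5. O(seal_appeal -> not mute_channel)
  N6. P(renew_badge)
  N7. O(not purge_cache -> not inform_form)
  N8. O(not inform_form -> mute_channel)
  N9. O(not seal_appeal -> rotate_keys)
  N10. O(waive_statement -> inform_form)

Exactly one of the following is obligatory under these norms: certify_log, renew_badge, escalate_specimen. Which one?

escalate_specimen

Premise 3 states O(not summon_witness) outright.
Premise 1 is O(not seal_appeal -> summon_witness); contrapositively O(not summon_witness -> seal_appeal). Since O(not summon_witness) holds, K gives O(seal_appeal).
With premise 5, O(seal_appeal -> not mute_channel), the K-axiom yields O(not mute_channel).
The contrapositive of premise 8 (O(not inform_form -> mute_channel)) is O(not mute_channel -> inform_form), and O(not mute_channel) is already established, so O(inform_form).
The contrapositive of premise 7 (O(not purge_cache -> not inform_form)) is O(inform_form -> purge_cache), and O(inform_form) is already established, so O(purge_cache).
Premise 4, O(not escalate_specimen -> not purge_cache), contraposes to O(purge_cache -> escalate_specimen); with O(purge_cache) we get O(escalate_specimen).
So O(escalate_specimen) holds — escalate_specimen is obligatory. None of the other listed options is made obligatory by any chain of premises.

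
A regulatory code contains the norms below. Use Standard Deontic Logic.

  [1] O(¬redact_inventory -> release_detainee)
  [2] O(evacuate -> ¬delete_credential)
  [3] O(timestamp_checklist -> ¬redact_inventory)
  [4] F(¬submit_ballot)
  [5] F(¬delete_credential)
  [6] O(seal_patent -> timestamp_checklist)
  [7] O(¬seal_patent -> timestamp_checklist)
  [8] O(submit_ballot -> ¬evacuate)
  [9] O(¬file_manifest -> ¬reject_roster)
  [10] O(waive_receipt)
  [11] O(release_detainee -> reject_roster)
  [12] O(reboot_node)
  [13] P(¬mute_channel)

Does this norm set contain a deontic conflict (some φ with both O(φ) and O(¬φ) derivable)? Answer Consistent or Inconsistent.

Premise 2 is O(evacuate -> ¬delete_credential), but O(evacuate) is not derivable from the premises, so it does not yield O(¬delete_credential).
So O(¬delete_credential) is not derivable, and the apparent clash with O(delete_credential) does not arise.
A world satisfying every obligation exists (e.g. delete_credential=true, evacuate=false, file_manifest=true, mute_channel=false, reboot_node=true, redact_inventory=false, reject_roster=true, release_detainee=true, seal_patent=false, submit_ballot=true, timestamp_checklist=true, waive_receipt=true); no atom is both obligatory and forbidden, so the set is consistent.

Consistent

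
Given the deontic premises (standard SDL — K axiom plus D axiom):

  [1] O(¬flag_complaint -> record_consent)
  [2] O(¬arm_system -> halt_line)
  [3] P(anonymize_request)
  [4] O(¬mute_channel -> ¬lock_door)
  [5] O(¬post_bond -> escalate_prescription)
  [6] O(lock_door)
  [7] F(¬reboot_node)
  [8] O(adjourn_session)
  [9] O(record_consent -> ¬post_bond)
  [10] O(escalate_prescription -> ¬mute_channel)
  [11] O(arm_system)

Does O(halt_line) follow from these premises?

Premise 2 is O(¬arm_system -> halt_line), but O(¬arm_system) is not derivable from the premises, so it does not yield O(halt_line).
No other premise forces O(halt_line). An ideal world satisfying every premise can still have halt_line false, so O(halt_line) is not derivable.

No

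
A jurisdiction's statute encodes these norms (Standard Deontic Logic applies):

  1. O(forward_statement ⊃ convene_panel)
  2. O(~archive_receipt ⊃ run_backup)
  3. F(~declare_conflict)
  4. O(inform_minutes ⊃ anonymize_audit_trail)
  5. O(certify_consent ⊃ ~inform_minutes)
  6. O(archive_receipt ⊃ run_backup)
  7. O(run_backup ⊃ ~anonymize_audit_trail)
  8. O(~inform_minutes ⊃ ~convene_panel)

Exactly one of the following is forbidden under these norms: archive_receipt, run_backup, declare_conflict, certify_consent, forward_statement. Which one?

Premises 2 and 6 cover both cases: O(~archive_receipt ⊃ run_backup) and O(archive_receipt ⊃ run_backup). Since ~archive_receipt ∨ archive_receipt is a tautology, O(run_backup) follows.
With premise 7, O(run_backup ⊃ ~anonymize_audit_trail), the K-axiom yields O(~anonymize_audit_trail).
Premise 4, O(inform_minutes ⊃ anonymize_audit_trail), contraposes to O(~anonymize_audit_trail ⊃ ~inform_minutes); with O(~anonymize_audit_trail) we get O(~inform_minutes).
With premise 8, O(~inform_minutes ⊃ ~convene_panel), the K-axiom yields O(~convene_panel).
The contrapositive of premise 1 (O(forward_statement ⊃ convene_panel)) is O(~convene_panel ⊃ ~forward_statement), and O(~convene_panel) is already established, so O(~forward_statement).
So O(~forward_statement) holds, i.e. forward_statement is forbidden. None of the other listed options is forbidden under the premises.

forward_statement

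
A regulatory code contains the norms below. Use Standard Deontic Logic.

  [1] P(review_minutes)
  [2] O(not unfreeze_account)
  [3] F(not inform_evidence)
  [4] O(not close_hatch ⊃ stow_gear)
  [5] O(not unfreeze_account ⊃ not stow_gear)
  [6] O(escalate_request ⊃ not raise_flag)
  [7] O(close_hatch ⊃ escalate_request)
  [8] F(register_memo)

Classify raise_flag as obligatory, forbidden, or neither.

Forbidden

Premise 2 states O(not unfreeze_account) outright.
From O(not unfreeze_account) and premise 5, O(not unfreeze_account ⊃ not stow_gear), we obtain O(not stow_gear).
Premise 4 is O(not close_hatch ⊃ stow_gear); contrapositively O(not stow_gear ⊃ close_hatch). Since O(not stow_gear) holds, K gives O(close_hatch).
With premise 7, O(close_hatch ⊃ escalate_request), the K-axiom yields O(escalate_request).
With premise 6, O(escalate_request ⊃ not raise_flag), the K-axiom yields O(not raise_flag).
Premises 1, 3, 8 do not contribute to this derivation.
Thus O(not raise_flag), which is F(raise_flag): raise_flag is forbidden.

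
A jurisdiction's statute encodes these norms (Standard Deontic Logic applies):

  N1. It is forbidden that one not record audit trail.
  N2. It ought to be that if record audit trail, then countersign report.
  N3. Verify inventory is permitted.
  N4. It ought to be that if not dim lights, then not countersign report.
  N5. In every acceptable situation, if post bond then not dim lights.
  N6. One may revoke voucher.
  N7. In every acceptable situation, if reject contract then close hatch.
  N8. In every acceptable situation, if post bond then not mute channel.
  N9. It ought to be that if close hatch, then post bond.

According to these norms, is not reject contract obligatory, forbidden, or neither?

Obligatory

Premise 1 is F(¬record_audit_trail), i.e. O(record_audit_trail).
Premise 2 is O(record_audit_trail → countersign_report); since O(record_audit_trail), deontic closure gives O(countersign_report).
The contrapositive of premise 4 (O(¬dim_lights → ¬countersign_report)) is O(countersign_report → dim_lights), and O(countersign_report) is already established, so O(dim_lights).
The contrapositive of premise 5 (O(post_bond → ¬dim_lights)) is O(dim_lights → ¬post_bond), and O(dim_lights) is already established, so O(¬post_bond).
Premise 9, O(close_hatch → post_bond), contraposes to O(¬post_bond → ¬close_hatch); with O(¬post_bond) we get O(¬close_hatch).
Premise 7, O(reject_contract → close_hatch), contraposes to O(¬close_hatch → ¬reject_contract); with O(¬close_hatch) we get O(¬reject_contract).
Premises 3, 6, 8 do not contribute to this derivation.
Hence ¬reject_contract is obligatory.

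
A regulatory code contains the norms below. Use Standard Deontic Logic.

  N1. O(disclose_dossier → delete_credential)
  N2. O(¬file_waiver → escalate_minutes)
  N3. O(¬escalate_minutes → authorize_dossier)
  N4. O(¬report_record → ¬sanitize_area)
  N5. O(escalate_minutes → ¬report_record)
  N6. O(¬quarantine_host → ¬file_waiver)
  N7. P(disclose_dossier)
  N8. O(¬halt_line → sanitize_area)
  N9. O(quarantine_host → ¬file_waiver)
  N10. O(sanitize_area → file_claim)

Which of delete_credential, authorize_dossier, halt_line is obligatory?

Premises 9 and 6 cover both cases: O(quarantine_host → ¬file_waiver) and O(¬quarantine_host → ¬file_waiver). Since quarantine_host ∨ ¬quarantine_host is a tautology, O(¬file_waiver) follows.
With premise 2, O(¬file_waiver → escalate_minutes), the K-axiom yields O(escalate_minutes).
Premise 5 is O(escalate_minutes → ¬report_record); since O(escalate_minutes), deontic closure gives O(¬report_record).
With premise 4, O(¬report_record → ¬sanitize_area), the K-axiom yields O(¬sanitize_area).
Premise 8 is O(¬halt_line → sanitize_area); contrapositively O(¬sanitize_area → halt_line). Since O(¬sanitize_area) holds, K gives O(halt_line).
So O(halt_line) holds — halt_line is obligatory. None of the other listed options is made obligatory by any chain of premises.

halt_line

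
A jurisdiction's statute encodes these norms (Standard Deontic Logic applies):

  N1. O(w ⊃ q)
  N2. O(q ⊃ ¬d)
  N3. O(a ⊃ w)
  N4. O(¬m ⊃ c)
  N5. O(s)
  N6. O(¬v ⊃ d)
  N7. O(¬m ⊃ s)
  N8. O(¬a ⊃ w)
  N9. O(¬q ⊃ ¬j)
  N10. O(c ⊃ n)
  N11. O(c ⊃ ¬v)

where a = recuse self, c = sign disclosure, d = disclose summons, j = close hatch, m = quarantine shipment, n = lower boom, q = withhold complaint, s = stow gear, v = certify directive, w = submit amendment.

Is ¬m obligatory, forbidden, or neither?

Premises 8 and 3 are O(¬a ⊃ w) and O(a ⊃ w); every ideal world satisfies ¬a or a, so in either case w holds — hence O(w).
Applying K to premise 1 (O(w ⊃ q)) and O(w) yields O(q).
Applying K to premise 2 (O(q ⊃ ¬d)) and O(q) yields O(¬d).
Premise 6 is O(¬v ⊃ d); contrapositively O(¬d ⊃ v). Since O(¬d) holds, K gives O(v).
Premise 11, O(c ⊃ ¬v), contraposes to O(v ⊃ ¬c); with O(v) we get O(¬c).
Premise 4, O(¬m ⊃ c), contraposes to O(¬c ⊃ m); with O(¬c) we get O(m).
Premises 5, 7, 9, 10 do not contribute to this derivation.
Thus O(m), which is F(¬m): ¬m is forbidden.

Forbidden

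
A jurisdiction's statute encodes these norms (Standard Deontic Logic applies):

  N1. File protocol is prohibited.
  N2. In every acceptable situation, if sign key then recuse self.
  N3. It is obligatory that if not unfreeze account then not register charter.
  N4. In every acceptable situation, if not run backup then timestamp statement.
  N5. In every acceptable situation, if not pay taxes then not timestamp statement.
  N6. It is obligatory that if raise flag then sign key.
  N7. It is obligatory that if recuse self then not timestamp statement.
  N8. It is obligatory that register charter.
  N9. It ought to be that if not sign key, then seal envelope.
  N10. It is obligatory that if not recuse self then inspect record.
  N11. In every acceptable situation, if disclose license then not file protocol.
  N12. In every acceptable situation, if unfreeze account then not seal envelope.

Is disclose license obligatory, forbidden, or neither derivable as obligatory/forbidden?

Premise 11 is O(disclose_license → ¬file_protocol); even if O(¬file_protocol) held, inferring O(disclose_license) would be affirming the consequent — invalid.
No premise or chain of K-axiom applications forces O(disclose_license), and none forces O(¬disclose_license). So disclose_license is neither obligatory nor forbidden under these norms.

Neither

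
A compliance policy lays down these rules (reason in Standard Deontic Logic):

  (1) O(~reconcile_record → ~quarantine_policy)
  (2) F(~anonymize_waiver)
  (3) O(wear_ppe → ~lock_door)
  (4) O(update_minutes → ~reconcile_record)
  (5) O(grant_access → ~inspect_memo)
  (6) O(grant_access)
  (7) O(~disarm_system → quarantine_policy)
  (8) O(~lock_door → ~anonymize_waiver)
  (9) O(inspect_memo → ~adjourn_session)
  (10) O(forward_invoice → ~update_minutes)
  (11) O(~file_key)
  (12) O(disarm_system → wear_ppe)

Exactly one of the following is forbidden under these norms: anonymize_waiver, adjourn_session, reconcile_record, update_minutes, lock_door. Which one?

update_minutes

F(~anonymize_waiver) at premise 2 means O(anonymize_waiver).
The contrapositive of premise 8 (O(~lock_door → ~anonymize_waiver)) is O(anonymize_waiver → lock_door), and O(anonymize_waiver) is already established, so O(lock_door).
Premise 3 is O(wear_ppe → ~lock_door); contrapositively O(lock_door → ~wear_ppe). Since O(lock_door) holds, K gives O(~wear_ppe).
Premise 12, O(disarm_system → wear_ppe), contraposes to O(~wear_ppe → ~disarm_system); with O(~wear_ppe) we get O(~disarm_system).
Premise 7 is O(~disarm_system → quarantine_policy); since O(~disarm_system), deontic closure gives O(quarantine_policy).
Premise 1, O(~reconcile_record → ~quarantine_policy), contraposes to O(quarantine_policy → reconcile_record); with O(quarantine_policy) we get O(reconcile_record).
Premise 4, O(update_minutes → ~reconcile_record), contraposes to O(reconcile_record → ~update_minutes); with O(reconcile_record) we get O(~update_minutes).
So O(~update_minutes) holds, i.e. update_minutes is forbidden. None of the other listed options is forbidden under the premises.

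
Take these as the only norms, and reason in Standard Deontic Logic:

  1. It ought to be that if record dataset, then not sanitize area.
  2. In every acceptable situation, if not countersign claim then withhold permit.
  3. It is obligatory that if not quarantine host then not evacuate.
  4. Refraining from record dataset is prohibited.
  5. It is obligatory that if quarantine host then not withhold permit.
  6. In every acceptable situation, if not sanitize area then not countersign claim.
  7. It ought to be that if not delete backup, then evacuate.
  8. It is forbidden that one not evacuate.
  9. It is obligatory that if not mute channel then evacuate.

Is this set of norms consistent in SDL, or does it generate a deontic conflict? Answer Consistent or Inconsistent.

Inconsistent

F(¬evacuate) at premise 8 means O(evacuate).
Premise 3 is O(¬quarantine_host → ¬evacuate); contrapositively O(evacuate → quarantine_host). Since O(evacuate) holds, K gives O(quarantine_host).
From O(quarantine_host) and premise 5, O(quarantine_host → ¬withhold_permit), we obtain O(¬withhold_permit).
Premise 2, O(¬countersign_claim → withhold_permit), contraposes to O(¬withhold_permit → countersign_claim); with O(¬withhold_permit) we get O(countersign_claim).
Premise 6, O(¬sanitize_area → ¬countersign_claim), contraposes to O(countersign_claim → sanitize_area); with O(countersign_claim) we get O(sanitize_area).
Premise 1, O(record_dataset → ¬sanitize_area), contraposes to O(sanitize_area → ¬record_dataset); with O(sanitize_area) we get O(¬record_dataset).
But premise 4, F(¬record_dataset), means O(record_dataset).
We now have both O(¬record_dataset) and O(record_dataset) — record_dataset is simultaneously obligatory and forbidden, violating the D-axiom.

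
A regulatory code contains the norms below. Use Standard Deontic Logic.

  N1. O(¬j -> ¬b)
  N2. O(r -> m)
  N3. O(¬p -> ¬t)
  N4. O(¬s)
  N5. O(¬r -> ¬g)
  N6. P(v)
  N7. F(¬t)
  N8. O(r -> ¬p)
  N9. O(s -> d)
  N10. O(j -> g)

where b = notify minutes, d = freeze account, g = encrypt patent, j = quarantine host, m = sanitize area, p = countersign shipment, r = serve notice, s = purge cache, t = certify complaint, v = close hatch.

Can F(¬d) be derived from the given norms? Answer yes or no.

Premise 9 is O(s -> d), but O(s) is not derivable from the premises, so it does not yield O(d).
No other premise forces O(d). An ideal world satisfying every premise can still have ¬d true, so F(¬d) is not derivable.

No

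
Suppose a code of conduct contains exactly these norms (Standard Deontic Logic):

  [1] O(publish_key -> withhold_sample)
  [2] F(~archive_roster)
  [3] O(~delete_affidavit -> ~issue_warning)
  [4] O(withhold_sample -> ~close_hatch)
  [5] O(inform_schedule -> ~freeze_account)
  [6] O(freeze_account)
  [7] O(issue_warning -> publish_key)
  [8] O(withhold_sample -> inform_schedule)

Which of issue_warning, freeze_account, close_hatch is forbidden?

From premise 6 we have O(freeze_account).
The contrapositive of premise 5 (O(inform_schedule -> ~freeze_account)) is O(freeze_account -> ~inform_schedule), and O(freeze_account) is already established, so O(~inform_schedule).
Premise 8 is O(withhold_sample -> inform_schedule); contrapositively O(~inform_schedule -> ~withhold_sample). Since O(~inform_schedule) holds, K gives O(~withhold_sample).
Premise 1, O(publish_key -> withhold_sample), contraposes to O(~withhold_sample -> ~publish_key); with O(~withhold_sample) we get O(~publish_key).
Premise 7 is O(issue_warning -> publish_key); contrapositively O(~publish_key -> ~issue_warning). Since O(~publish_key) holds, K gives O(~issue_warning).
So O(~issue_warning) holds, i.e. issue_warning is forbidden. None of the other listed options is forbidden under the premises.

issue_warning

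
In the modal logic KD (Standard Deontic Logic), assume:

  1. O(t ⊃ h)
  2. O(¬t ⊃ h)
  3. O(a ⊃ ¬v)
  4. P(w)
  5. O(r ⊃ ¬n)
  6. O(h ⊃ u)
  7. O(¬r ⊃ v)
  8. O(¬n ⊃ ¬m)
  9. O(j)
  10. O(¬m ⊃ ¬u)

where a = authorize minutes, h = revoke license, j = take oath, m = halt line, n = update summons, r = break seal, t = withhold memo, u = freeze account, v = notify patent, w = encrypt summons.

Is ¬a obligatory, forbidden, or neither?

By case analysis on ¬t: premise 2 gives O(¬t ⊃ h) and premise 1 gives O(t ⊃ h), so O(h) either way.
Applying K to premise 6 (O(h ⊃ u)) and O(h) yields O(u).
The contrapositive of premise 10 (O(¬m ⊃ ¬u)) is O(u ⊃ m), and O(u) is already established, so O(m).
The contrapositive of premise 8 (O(¬n ⊃ ¬m)) is O(m ⊃ n), and O(m) is already established, so O(n).
Premise 5, O(r ⊃ ¬n), contraposes to O(n ⊃ ¬r); with O(n) we get O(¬r).
Applying K to premise 7 (O(¬r ⊃ v)) and O(¬r) yields O(v).
The contrapositive of premise 3 (O(a ⊃ ¬v)) is O(v ⊃ ¬a), and O(v) is already established, so O(¬a).
Premises 4, 9 do not contribute to this derivation.
Hence ¬a is obligatory.

Obligatory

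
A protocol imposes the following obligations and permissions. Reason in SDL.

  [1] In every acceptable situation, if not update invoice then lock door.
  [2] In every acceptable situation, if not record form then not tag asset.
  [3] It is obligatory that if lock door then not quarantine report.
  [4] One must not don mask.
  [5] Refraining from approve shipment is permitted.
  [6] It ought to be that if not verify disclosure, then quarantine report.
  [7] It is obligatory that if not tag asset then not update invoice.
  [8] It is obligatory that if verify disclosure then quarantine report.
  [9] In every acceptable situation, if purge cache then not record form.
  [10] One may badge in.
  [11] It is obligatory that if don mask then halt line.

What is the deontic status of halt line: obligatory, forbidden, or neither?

Neither

Premise 11 is O(don_mask → halt_line), but O(don_mask) is not derivable from the premises, so it does not yield O(halt_line).
No premise or chain of K-axiom applications forces O(halt_line), and none forces O(¬halt_line). So halt_line is neither obligatory nor forbidden under these norms.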